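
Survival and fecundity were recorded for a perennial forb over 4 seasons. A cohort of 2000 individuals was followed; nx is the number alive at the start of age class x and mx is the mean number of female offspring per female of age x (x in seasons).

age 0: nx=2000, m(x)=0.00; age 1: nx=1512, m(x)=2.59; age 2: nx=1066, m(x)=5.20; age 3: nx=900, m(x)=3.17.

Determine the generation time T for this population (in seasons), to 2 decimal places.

1.91

lx = nx/n0 = nx/2000: 1, 0.756, 0.533, 0.45
lx·mx: 0, 1.95804, 2.7716, 1.4265 → R0 = 6.15614
x·lx·mx: 0, 1.95804, 5.5432, 4.2795 → Σ = 11.78074
T = 11.78074 / 6.15614 = 1.913657… → 1.91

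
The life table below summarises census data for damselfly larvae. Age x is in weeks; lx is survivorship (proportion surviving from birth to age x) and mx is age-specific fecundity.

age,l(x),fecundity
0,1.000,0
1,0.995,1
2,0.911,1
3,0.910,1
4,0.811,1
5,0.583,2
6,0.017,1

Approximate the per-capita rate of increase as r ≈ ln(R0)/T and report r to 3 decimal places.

0.513

R0 = Σ lx·mx = 0 + 0.995 + 0.911 + 0.91 + 0.811 + 1.166 + 0.017 = 4.81
Σ x·lx·mx = 14.723; T = 14.723/4.81 = 3.06091…
r ≈ ln(R0)/T = ln(4.81)/3.06091… = 0.51315… → 0.513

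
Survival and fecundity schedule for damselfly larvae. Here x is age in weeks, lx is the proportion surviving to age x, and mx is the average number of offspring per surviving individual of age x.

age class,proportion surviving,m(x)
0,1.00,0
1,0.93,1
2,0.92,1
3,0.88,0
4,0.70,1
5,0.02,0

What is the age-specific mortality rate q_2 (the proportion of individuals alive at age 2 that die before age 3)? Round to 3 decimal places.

q_2 = (l_2 − l_3) / l_2 = (0.92 − 0.88) / 0.92
     = 0.04 / 0.92 = 0.043478… → 0.043

0.043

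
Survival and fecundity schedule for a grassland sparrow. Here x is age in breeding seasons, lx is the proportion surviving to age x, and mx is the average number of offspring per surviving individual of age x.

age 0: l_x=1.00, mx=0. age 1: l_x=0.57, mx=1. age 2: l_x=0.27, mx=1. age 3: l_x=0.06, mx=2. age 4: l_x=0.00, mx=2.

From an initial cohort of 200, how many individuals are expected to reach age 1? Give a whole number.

Expected survivors = N0 · l_1 = 200 × 0.57 = 114 → 114

114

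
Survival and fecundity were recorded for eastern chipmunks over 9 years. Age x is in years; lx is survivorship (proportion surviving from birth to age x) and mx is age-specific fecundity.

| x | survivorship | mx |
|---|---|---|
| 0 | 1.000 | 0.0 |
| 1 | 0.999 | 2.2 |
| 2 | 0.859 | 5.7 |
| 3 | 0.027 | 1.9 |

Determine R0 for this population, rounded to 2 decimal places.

7.15

lx·mx by age: 0, 2.1978, 4.8963, 0.0513
R0 = Σ lx·mx = 7.1454 → 7.15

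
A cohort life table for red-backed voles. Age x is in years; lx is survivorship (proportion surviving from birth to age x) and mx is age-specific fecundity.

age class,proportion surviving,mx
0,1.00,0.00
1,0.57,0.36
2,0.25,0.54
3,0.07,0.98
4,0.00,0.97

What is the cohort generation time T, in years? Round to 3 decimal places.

lx·mx: 0, 0.2052, 0.135, 0.0686, 0 → R0 = 0.4088
x·lx·mx: 0, 0.2052, 0.27, 0.2058, 0 → Σ = 0.681
T = 0.681 / 0.4088 = 1.665851… → 1.666

1.666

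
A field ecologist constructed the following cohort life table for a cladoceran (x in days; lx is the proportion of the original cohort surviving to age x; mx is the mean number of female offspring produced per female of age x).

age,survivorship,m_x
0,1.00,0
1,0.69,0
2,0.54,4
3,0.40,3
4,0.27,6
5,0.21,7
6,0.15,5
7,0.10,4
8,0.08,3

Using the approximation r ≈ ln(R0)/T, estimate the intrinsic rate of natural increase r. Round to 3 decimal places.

R0 = Σ lx·mx = 0 + 0 + 2.16 + 1.2 + 1.62 + 1.47 + 0.75 + 0.4 + 0.24 = 7.84
Σ x·lx·mx = 30.97; T = 30.97/7.84 = 3.95026…
r ≈ ln(R0)/T = ln(7.84)/3.95026… = 0.52129… → 0.521

0.521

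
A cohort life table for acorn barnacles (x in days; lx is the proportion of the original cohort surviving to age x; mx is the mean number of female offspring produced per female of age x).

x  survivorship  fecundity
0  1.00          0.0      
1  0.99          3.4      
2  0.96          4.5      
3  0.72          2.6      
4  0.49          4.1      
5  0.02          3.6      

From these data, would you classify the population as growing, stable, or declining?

growing

R0 = Σ lx·mx = 0 + 3.366 + 4.32 + 1.872 + 2.009 + 0.072 = 11.639
R0 > 1, so the population is growing.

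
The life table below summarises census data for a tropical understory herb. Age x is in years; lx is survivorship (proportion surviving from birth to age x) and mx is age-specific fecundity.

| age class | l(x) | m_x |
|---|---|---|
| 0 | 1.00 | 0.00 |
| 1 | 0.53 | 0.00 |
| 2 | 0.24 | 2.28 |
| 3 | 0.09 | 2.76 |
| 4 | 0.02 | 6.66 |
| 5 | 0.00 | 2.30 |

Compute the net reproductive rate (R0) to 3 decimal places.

lx·mx by age: 0, 0, 0.5472, 0.2484, 0.1332, 0
R0 = Σ lx·mx = 0.9288 → 0.929

0.929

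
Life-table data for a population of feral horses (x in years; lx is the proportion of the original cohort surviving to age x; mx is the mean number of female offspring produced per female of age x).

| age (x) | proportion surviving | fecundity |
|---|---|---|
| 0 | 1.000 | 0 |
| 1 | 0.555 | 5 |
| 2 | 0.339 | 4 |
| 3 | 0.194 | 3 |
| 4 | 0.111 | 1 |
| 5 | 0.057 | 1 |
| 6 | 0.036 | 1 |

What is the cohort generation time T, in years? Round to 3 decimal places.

1.663

lx·mx: 0, 2.775, 1.356, 0.582, 0.111, 0.057, 0.036 → R0 = 4.917
x·lx·mx: 0, 2.775, 2.712, 1.746, 0.444, 0.285, 0.216 → Σ = 8.178
T = 8.178 / 4.917 = 1.663209… → 1.663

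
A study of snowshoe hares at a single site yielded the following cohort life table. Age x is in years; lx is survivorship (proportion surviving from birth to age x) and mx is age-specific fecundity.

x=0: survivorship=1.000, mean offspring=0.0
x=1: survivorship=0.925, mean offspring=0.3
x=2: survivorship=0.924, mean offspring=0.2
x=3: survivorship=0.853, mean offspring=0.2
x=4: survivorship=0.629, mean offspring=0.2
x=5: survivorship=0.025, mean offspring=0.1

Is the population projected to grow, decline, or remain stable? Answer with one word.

R0 = Σ lx·mx = 0 + 0.2775 + 0.1848 + 0.1706 + 0.1258 + 0.0025 = 0.7612
R0 < 1, so the population is declining.

declining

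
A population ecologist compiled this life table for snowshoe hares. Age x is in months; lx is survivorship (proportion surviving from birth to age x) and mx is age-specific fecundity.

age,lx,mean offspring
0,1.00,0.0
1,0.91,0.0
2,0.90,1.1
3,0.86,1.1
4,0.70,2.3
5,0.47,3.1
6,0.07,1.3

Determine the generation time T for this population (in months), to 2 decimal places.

3.75

lx·mx: 0, 0, 0.99, 0.946, 1.61, 1.457, 0.091 → R0 = 5.094
x·lx·mx: 0, 0, 1.98, 2.838, 6.44, 7.285, 0.546 → Σ = 19.089
T = 19.089 / 5.094 = 3.74735… → 3.75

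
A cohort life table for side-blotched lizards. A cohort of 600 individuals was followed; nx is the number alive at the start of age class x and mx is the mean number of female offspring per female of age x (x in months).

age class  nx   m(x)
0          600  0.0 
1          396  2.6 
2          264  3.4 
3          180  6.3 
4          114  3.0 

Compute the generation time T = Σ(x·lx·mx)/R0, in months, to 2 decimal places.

lx = nx/n0 = nx/600: 1, 0.66, 0.44, 0.3, 0.19
lx·mx: 0, 1.716, 1.496, 1.89, 0.57 → R0 = 5.672
x·lx·mx: 0, 1.716, 2.992, 5.67, 2.28 → Σ = 12.658
T = 12.658 / 5.672 = 2.231664… → 2.23

2.23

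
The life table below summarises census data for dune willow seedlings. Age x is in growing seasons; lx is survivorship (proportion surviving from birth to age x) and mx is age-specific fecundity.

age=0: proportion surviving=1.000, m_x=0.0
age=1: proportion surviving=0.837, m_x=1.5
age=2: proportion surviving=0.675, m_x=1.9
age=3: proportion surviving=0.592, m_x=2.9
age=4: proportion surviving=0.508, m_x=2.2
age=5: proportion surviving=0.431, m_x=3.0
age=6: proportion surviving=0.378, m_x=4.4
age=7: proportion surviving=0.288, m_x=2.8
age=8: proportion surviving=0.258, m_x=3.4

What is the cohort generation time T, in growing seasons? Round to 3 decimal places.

4.250

lx·mx: 0, 1.2555, 1.2825, 1.7168, 1.1176, 1.293, 1.6632, 0.8064, 0.8772 → R0 = 10.0122
x·lx·mx: 0, 1.2555, 2.565, 5.1504, 4.4704, 6.465, 9.9792, 5.6448, 7.0176 → Σ = 42.5479
T = 42.5479 / 10.0122 = 4.249605… → 4.250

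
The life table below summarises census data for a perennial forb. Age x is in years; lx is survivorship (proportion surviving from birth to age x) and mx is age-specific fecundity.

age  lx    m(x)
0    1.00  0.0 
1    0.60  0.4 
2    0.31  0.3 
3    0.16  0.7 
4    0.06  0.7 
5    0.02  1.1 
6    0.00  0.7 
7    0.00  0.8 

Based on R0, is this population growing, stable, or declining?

declining

R0 = Σ lx·mx = 0 + 0.24 + 0.093 + 0.112 + 0.042 + 0.022 + 0 + 0 = 0.509
R0 < 1, so the population is declining.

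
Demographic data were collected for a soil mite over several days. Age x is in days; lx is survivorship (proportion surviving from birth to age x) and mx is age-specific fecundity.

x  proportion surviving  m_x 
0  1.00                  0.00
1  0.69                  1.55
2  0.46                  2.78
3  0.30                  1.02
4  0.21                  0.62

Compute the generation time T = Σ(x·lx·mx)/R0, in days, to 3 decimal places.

1.819

lx·mx: 0, 1.0695, 1.2788, 0.306, 0.1302 → R0 = 2.7845
x·lx·mx: 0, 1.0695, 2.5576, 0.918, 0.5208 → Σ = 5.0659
T = 5.0659 / 2.7845 = 1.819321… → 1.819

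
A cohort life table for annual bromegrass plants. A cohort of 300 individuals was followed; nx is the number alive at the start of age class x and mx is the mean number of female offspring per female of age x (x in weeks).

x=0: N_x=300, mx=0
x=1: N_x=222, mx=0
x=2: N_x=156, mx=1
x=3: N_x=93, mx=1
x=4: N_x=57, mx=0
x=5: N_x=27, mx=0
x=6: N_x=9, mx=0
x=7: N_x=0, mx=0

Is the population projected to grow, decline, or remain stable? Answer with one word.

declining

lx = nx/n0 = nx/300: 1, 0.74, 0.52, 0.31, 0.19, 0.09, 0.03, 0
R0 = Σ lx·mx = 0 + 0 + 0.52 + 0.31 + 0 + 0 + 0 + 0 = 0.83
R0 < 1, so the population is declining.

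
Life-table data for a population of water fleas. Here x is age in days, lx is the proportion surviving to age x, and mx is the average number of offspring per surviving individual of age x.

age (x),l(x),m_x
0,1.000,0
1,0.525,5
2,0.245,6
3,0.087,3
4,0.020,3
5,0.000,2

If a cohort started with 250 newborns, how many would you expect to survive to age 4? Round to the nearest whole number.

Expected survivors = N0 · l_4 = 250 × 0.020 = 5 → 5

5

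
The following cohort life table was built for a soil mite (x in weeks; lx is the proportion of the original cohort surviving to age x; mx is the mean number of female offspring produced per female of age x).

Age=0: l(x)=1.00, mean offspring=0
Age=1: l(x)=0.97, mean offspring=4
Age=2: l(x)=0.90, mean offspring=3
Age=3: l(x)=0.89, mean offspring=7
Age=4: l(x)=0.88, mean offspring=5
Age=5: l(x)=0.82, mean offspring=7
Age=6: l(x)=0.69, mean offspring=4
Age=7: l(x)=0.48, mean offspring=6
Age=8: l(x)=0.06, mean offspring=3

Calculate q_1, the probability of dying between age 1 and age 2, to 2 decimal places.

q_1 = (l_1 − l_2) / l_1 = (0.97 − 0.9) / 0.97
     = 0.07 / 0.97 = 0.072165… → 0.07

0.07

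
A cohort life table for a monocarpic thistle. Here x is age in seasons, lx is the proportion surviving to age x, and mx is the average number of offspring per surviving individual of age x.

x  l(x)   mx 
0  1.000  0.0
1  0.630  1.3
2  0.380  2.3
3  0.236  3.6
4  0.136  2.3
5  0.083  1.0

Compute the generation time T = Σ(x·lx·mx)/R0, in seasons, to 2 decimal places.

lx·mx: 0, 0.819, 0.874, 0.8496, 0.3128, 0.083 → R0 = 2.9384
x·lx·mx: 0, 0.819, 1.748, 2.5488, 1.2512, 0.415 → Σ = 6.782
T = 6.782 / 2.9384 = 2.308059… → 2.31

2.31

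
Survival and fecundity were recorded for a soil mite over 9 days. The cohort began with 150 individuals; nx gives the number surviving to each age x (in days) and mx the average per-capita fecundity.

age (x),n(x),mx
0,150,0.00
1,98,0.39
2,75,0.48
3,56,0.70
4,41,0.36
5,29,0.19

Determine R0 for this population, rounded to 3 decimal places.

lx = nx/n0 = nx/150: 1, 0.65333…, 0.5, 0.37333…, 0.27333…, 0.19333…
lx·mx by age: 0, 0.2548…, 0.24, 0.261333…, 0.0984…, 0.036733…
R0 = Σ lx·mx = 0.891267… → 0.891

0.891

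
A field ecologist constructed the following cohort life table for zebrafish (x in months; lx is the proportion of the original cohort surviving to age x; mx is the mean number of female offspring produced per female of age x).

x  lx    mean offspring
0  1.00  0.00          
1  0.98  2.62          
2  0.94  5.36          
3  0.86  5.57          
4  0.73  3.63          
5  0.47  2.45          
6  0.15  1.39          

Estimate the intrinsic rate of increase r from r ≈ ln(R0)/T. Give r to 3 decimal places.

1.029

R0 = Σ lx·mx = 0 + 2.5676 + 5.0384 + 4.7902 + 2.6499 + 1.1515 + 0.2085 = 16.4061
Σ x·lx·mx = 44.6231; T = 44.6231/16.4061 = 2.71991…
r ≈ ln(R0)/T = ln(16.4061)/2.71991… = 1.02858… → 1.029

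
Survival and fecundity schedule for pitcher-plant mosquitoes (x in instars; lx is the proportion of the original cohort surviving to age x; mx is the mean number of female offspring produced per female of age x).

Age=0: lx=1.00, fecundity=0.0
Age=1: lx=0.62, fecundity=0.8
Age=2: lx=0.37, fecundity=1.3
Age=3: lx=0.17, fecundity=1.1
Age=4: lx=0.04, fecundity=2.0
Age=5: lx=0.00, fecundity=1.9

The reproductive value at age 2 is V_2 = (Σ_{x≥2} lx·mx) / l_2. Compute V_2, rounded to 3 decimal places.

2.022

lx·mx for x ≥ 2: 0.481, 0.187, 0.08, 0 → sum = 0.748
V_2 = 0.748 / l_2 = 0.748 / 0.37 = 2.021622… → 2.022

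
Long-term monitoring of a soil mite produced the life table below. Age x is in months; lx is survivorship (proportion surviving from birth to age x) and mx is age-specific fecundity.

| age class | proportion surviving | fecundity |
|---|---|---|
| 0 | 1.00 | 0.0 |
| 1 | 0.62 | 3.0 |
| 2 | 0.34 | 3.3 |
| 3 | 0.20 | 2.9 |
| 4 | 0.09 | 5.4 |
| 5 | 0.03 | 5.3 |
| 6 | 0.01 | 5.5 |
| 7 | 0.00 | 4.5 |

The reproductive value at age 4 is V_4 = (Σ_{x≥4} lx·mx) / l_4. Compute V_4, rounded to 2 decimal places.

lx·mx for x ≥ 4: 0.486, 0.159, 0.055, 0 → sum = 0.7
V_4 = 0.7 / l_4 = 0.7 / 0.09 = 7.777778… → 7.78

7.78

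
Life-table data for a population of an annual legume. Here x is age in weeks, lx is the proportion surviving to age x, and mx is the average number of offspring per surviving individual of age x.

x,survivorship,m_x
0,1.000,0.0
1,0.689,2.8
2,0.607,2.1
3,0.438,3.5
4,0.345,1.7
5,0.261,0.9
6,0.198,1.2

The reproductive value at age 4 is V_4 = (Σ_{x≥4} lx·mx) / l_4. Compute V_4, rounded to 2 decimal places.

lx·mx for x ≥ 4: 0.5865, 0.2349, 0.2376 → sum = 1.059
V_4 = 1.059 / l_4 = 1.059 / 0.345 = 3.069565… → 3.07

3.07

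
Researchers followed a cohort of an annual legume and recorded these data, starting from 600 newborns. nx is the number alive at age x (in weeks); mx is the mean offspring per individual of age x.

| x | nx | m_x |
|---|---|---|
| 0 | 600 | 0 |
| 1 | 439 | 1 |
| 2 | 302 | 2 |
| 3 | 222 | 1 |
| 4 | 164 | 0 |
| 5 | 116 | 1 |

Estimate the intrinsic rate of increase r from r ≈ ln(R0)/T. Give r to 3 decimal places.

lx = nx/n0 = nx/600: 1, 0.73167…, 0.50333…, 0.37, 0.27333…, 0.19333…
R0 = Σ lx·mx = 0 + 0.73167… + 1.00667… + 0.37 + 0 + 0.19333… = 2.301667…
Σ x·lx·mx = 4.821667…; T = 4.821667…/2.301667… = 2.09486…
r ≈ ln(R0)/T = ln(2.301667…)/2.09486… = 0.39794… → 0.398

0.398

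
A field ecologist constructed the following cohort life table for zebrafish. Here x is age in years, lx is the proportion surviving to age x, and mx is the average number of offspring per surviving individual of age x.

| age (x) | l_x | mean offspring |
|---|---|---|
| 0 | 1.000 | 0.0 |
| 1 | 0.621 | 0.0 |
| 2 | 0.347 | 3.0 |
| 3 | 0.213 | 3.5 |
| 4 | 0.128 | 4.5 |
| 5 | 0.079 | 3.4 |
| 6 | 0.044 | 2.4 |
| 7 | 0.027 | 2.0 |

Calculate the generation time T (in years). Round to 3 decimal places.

3.217

lx·mx: 0, 0, 1.041, 0.7455, 0.576, 0.2686, 0.1056, 0.054 → R0 = 2.7907
x·lx·mx: 0, 0, 2.082, 2.2365, 2.304, 1.343, 0.6336, 0.378 → Σ = 8.9771
T = 8.9771 / 2.7907 = 3.216791… → 3.217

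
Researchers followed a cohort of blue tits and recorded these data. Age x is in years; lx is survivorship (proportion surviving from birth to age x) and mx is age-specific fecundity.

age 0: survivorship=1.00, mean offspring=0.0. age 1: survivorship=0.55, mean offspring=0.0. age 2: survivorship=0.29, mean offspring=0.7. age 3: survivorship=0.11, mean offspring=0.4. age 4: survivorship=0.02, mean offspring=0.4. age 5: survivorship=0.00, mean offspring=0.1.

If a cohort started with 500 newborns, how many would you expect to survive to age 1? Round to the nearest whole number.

275

Expected survivors = N0 · l_1 = 500 × 0.55 = 275 → 275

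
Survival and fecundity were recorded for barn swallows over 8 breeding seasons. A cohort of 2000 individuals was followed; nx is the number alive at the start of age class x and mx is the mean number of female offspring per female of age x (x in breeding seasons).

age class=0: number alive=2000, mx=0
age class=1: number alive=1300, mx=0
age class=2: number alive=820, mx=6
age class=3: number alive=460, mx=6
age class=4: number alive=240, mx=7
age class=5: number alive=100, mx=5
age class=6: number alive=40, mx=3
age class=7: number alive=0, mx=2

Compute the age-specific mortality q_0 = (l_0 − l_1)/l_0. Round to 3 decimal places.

lx = nx/n0 = nx/2000: 1, 0.65, 0.41, 0.23, 0.12, 0.05, 0.02, 0
q_0 = (l_0 − l_1) / l_0 = (1 − 0.65) / 1
     = 0.35 / 1 = 0.35 → 0.350

0.350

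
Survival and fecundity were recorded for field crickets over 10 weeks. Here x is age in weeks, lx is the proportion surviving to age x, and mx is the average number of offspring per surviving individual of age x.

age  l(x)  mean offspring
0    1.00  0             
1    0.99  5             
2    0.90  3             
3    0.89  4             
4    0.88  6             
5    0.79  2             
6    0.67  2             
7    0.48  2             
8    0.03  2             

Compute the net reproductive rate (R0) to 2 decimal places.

lx·mx by age: 0, 4.95, 2.7, 3.56, 5.28, 1.58, 1.34, 0.96, 0.06
R0 = Σ lx·mx = 20.43 → 20.43

20.43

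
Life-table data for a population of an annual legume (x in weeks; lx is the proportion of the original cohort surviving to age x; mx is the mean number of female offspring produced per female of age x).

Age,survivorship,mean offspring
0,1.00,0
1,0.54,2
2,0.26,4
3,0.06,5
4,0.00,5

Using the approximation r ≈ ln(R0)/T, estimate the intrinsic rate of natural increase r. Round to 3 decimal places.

R0 = Σ lx·mx = 0 + 1.08 + 1.04 + 0.3 + 0 = 2.42
Σ x·lx·mx = 4.06; T = 4.06/2.42 = 1.67769…
r ≈ ln(R0)/T = ln(2.42)/1.67769… = 0.52678… → 0.527

0.527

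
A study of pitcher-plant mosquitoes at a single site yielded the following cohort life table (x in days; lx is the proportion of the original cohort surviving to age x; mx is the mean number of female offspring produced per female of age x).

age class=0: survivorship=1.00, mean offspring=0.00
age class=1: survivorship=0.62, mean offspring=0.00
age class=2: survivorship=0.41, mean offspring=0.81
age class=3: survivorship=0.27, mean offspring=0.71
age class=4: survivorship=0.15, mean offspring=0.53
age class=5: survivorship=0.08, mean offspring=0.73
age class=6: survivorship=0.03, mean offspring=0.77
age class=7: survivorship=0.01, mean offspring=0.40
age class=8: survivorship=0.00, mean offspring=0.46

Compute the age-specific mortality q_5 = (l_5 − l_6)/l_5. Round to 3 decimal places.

0.625

q_5 = (l_5 − l_6) / l_5 = (0.08 − 0.03) / 0.08
     = 0.05 / 0.08 = 0.625 → 0.625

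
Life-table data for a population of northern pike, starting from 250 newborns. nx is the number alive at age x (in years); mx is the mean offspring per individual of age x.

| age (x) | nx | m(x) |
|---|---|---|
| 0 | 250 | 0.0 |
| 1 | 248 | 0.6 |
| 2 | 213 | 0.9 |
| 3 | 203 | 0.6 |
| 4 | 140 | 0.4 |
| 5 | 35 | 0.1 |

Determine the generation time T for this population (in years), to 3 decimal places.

2.183

lx = nx/n0 = nx/250: 1, 0.992, 0.852, 0.812, 0.56, 0.14
lx·mx: 0, 0.5952, 0.7668, 0.4872, 0.224, 0.014 → R0 = 2.0872
x·lx·mx: 0, 0.5952, 1.5336, 1.4616, 0.896, 0.07 → Σ = 4.5564
T = 4.5564 / 2.0872 = 2.18302… → 2.183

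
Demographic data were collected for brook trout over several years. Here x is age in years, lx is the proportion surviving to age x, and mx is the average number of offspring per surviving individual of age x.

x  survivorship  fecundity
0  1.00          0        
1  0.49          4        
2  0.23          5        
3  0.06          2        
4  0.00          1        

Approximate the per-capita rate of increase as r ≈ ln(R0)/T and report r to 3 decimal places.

0.820

R0 = Σ lx·mx = 0 + 1.96 + 1.15 + 0.12 + 0 = 3.23
Σ x·lx·mx = 4.62; T = 4.62/3.23 = 1.43034…
r ≈ ln(R0)/T = ln(3.23)/1.43034… = 0.81972… → 0.820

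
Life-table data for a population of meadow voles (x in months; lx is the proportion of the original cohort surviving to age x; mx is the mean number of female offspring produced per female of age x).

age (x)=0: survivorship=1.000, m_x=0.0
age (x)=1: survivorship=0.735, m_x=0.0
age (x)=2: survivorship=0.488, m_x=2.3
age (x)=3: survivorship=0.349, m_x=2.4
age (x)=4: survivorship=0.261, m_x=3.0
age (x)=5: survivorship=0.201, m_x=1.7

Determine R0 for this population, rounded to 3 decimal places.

lx·mx by age: 0, 0, 1.1224, 0.8376, 0.783, 0.3417
R0 = Σ lx·mx = 3.0847 → 3.085

3.085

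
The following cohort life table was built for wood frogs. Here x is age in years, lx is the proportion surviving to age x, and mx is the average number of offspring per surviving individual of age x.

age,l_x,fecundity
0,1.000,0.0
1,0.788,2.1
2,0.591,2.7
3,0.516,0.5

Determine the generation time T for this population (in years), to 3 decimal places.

lx·mx: 0, 1.6548, 1.5957, 0.258 → R0 = 3.5085
x·lx·mx: 0, 1.6548, 3.1914, 0.774 → Σ = 5.6202
T = 5.6202 / 3.5085 = 1.601881… → 1.602

1.602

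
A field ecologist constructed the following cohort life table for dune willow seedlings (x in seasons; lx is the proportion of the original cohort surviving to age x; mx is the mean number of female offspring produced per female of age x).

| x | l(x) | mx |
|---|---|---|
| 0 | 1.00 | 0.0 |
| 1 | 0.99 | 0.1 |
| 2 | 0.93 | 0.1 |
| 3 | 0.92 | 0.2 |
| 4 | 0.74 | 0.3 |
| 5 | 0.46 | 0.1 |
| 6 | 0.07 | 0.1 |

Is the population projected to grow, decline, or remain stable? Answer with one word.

R0 = Σ lx·mx = 0 + 0.099 + 0.093 + 0.184 + 0.222 + 0.046 + 0.007 = 0.651
R0 < 1, so the population is declining.

declining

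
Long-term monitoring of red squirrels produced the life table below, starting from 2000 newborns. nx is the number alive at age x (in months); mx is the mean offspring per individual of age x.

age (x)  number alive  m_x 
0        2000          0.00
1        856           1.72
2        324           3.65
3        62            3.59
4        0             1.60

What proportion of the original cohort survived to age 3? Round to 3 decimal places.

l_3 = n_3/n_0 = 62/2000 = 0.031 → 0.031

0.031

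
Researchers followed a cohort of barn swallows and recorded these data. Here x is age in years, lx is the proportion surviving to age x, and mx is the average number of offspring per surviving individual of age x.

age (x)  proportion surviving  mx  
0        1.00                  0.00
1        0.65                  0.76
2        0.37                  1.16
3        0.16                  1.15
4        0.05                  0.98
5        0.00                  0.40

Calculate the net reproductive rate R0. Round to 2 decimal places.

lx·mx by age: 0, 0.494, 0.4292, 0.184, 0.049, 0
R0 = Σ lx·mx = 1.1562 → 1.16

1.16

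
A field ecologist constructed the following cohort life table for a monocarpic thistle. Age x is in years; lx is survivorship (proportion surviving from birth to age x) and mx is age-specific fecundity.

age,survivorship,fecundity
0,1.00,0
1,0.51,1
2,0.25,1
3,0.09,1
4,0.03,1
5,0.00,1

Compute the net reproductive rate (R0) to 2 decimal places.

0.88

lx·mx by age: 0, 0.51, 0.25, 0.09, 0.03, 0
R0 = Σ lx·mx = 0.88 → 0.88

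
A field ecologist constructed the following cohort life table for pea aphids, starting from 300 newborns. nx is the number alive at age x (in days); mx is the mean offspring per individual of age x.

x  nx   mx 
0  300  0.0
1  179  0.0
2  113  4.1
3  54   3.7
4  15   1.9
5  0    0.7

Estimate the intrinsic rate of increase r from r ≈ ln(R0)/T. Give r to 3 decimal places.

lx = nx/n0 = nx/300: 1, 0.59667…, 0.37667…, 0.18, 0.05, 0
R0 = Σ lx·mx = 0 + 0 + 1.54433… + 0.666 + 0.095 + 0 = 2.305333…
Σ x·lx·mx = 5.466667…; T = 5.466667…/2.305333… = 2.37131…
r ≈ ln(R0)/T = ln(2.305333…)/2.37131… = 0.35222… → 0.352

0.352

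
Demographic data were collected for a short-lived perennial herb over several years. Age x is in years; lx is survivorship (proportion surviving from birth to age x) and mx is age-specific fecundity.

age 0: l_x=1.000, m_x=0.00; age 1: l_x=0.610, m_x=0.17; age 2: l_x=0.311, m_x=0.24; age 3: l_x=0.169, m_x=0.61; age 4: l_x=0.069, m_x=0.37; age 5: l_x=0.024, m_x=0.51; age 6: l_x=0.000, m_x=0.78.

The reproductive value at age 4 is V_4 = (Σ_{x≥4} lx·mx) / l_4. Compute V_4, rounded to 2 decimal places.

0.55

lx·mx for x ≥ 4: 0.02553, 0.01224, 0 → sum = 0.03777
V_4 = 0.03777 / l_4 = 0.03777 / 0.069 = 0.547391… → 0.55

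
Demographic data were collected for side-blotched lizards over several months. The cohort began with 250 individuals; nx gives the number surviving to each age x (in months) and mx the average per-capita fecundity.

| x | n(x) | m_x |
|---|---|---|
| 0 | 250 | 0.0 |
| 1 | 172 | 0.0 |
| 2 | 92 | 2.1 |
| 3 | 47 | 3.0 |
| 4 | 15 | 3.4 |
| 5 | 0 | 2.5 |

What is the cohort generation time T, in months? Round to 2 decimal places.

lx = nx/n0 = nx/250: 1, 0.688, 0.368, 0.188, 0.06, 0
lx·mx: 0, 0, 0.7728, 0.564, 0.204, 0 → R0 = 1.5408
x·lx·mx: 0, 0, 1.5456, 1.692, 0.816, 0 → Σ = 4.0536
T = 4.0536 / 1.5408 = 2.630841… → 2.63

2.63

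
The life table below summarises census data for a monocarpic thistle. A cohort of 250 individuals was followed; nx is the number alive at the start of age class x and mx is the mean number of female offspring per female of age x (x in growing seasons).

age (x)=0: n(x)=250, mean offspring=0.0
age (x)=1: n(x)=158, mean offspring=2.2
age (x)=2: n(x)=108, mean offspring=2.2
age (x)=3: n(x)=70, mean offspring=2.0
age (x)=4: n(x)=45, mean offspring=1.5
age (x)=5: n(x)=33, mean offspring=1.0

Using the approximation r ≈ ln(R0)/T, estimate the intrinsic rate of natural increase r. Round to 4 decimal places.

lx = nx/n0 = nx/250: 1, 0.632, 0.432, 0.28, 0.18, 0.132
R0 = Σ lx·mx = 0 + 1.3904 + 0.9504 + 0.56 + 0.27 + 0.132 = 3.3028
Σ x·lx·mx = 6.7112; T = 6.7112/3.3028 = 2.03197…
r ≈ ln(R0)/T = ln(3.3028)/2.03197… = 0.587986… → 0.5880

0.5880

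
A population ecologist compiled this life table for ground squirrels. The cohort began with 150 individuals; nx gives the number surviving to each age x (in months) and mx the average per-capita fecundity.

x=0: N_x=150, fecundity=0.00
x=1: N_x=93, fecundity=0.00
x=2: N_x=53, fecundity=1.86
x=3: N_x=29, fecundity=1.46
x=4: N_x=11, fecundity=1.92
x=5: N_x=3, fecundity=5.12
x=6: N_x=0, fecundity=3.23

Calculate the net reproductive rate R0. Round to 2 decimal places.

lx = nx/n0 = nx/150: 1, 0.62, 0.35333…, 0.19333…, 0.07333…, 0.02, 0
lx·mx by age: 0, 0, 0.6572…, 0.282267…, 0.1408…, 0.1024, 0
R0 = Σ lx·mx = 1.182667… → 1.18

1.18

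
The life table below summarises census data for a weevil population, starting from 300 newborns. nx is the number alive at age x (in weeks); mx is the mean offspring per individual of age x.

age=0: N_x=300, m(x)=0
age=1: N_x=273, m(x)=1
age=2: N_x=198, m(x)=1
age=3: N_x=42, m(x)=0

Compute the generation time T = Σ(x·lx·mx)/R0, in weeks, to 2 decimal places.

lx = nx/n0 = nx/300: 1, 0.91, 0.66, 0.14
lx·mx: 0, 0.91, 0.66, 0 → R0 = 1.57
x·lx·mx: 0, 0.91, 1.32, 0 → Σ = 2.23
T = 2.23 / 1.57 = 1.420382… → 1.42

1.42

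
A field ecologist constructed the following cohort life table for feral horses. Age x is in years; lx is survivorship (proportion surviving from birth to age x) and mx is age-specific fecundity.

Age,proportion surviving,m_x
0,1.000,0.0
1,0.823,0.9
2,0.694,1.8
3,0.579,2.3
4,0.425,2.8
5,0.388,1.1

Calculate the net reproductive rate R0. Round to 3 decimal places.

lx·mx by age: 0, 0.7407, 1.2492, 1.3317, 1.19, 0.4268
R0 = Σ lx·mx = 4.9384 → 4.938

4.938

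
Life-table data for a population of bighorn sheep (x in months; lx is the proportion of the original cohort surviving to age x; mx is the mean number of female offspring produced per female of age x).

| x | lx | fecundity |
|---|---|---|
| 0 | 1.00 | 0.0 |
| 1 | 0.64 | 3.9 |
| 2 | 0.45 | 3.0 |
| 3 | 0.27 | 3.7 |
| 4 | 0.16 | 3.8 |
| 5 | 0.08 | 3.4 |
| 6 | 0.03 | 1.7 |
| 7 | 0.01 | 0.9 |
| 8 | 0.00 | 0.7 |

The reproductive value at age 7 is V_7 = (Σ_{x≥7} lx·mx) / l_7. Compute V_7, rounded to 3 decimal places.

0.900

lx·mx for x ≥ 7: 0.009, 0 → sum = 0.009
V_7 = 0.009 / l_7 = 0.009 / 0.01 = 0.9 → 0.900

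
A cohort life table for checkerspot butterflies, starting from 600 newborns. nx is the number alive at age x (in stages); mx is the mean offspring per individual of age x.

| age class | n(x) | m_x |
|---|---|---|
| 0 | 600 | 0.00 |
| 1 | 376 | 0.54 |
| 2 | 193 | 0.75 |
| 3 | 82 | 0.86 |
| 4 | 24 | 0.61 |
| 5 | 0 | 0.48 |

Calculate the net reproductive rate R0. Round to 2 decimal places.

0.72

lx = nx/n0 = nx/600: 1, 0.62667…, 0.32167…, 0.13667…, 0.04, 0
lx·mx by age: 0, 0.3384…, 0.24125…, 0.117533…, 0.0244, 0
R0 = Σ lx·mx = 0.721583… → 0.72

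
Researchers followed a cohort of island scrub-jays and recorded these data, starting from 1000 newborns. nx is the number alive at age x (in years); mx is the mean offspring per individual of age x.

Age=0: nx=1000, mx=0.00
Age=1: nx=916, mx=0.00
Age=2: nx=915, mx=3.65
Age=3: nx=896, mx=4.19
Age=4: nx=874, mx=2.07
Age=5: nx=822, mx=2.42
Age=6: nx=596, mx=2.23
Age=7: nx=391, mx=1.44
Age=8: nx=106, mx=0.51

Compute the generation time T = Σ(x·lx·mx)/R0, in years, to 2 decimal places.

lx = nx/n0 = nx/1000: 1, 0.916, 0.915, 0.896, 0.874, 0.822, 0.596, 0.391, 0.106
lx·mx: 0, 0, 3.33975, 3.75424, 1.80918, 1.98924, 1.32908, 0.56304, 0.05406 → R0 = 12.83859
x·lx·mx: 0, 0, 6.6795, 11.26272, 7.23672, 9.9462, 7.97448, 3.94128, 0.43248 → Σ = 47.47338
T = 47.47338 / 12.83859 = 3.69771… → 3.70

3.70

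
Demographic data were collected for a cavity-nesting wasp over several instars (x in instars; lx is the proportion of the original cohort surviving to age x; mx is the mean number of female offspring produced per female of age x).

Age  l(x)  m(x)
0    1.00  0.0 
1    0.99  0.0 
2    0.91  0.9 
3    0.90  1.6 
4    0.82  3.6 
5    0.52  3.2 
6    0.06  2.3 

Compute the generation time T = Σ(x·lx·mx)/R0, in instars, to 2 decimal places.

3.84

lx·mx: 0, 0, 0.819, 1.44, 2.952, 1.664, 0.138 → R0 = 7.013
x·lx·mx: 0, 0, 1.638, 4.32, 11.808, 8.32, 0.828 → Σ = 26.914
T = 26.914 / 7.013 = 3.83773… → 3.84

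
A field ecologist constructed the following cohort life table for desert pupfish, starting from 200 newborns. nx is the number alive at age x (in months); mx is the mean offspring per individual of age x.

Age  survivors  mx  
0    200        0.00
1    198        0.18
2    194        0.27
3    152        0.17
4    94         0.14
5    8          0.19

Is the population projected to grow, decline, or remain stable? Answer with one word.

lx = nx/n0 = nx/200: 1, 0.99, 0.97, 0.76, 0.47, 0.04
R0 = Σ lx·mx = 0 + 0.1782 + 0.2619 + 0.1292 + 0.0658 + 0.0076 = 0.6427
R0 < 1, so the population is declining.

declining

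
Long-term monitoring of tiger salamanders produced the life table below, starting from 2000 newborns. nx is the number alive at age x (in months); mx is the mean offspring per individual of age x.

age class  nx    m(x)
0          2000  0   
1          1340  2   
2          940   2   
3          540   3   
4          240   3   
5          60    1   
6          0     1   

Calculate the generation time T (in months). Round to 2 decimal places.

2.08

lx = nx/n0 = nx/2000: 1, 0.67, 0.47, 0.27, 0.12, 0.03, 0
lx·mx: 0, 1.34, 0.94, 0.81, 0.36, 0.03, 0 → R0 = 3.48
x·lx·mx: 0, 1.34, 1.88, 2.43, 1.44, 0.15, 0 → Σ = 7.24
T = 7.24 / 3.48 = 2.08046… → 2.08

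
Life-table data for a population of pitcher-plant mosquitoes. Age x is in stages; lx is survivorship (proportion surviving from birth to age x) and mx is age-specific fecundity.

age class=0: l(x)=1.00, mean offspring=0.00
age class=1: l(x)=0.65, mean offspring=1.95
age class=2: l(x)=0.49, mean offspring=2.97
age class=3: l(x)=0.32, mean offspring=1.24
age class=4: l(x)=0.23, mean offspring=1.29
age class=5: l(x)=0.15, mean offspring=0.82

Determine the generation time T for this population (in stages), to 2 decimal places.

lx·mx: 0, 1.2675, 1.4553, 0.3968, 0.2967, 0.123 → R0 = 3.5393
x·lx·mx: 0, 1.2675, 2.9106, 1.1904, 1.1868, 0.615 → Σ = 7.1703
T = 7.1703 / 3.5393 = 2.025909… → 2.03

2.03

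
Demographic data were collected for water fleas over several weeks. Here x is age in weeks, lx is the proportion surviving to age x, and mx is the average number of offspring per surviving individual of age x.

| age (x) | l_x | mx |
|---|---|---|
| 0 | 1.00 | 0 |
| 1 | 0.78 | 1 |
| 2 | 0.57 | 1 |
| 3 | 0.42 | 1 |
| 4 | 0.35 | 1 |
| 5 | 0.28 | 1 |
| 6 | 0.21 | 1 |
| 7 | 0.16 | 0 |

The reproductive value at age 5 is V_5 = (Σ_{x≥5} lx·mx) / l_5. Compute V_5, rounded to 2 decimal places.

lx·mx for x ≥ 5: 0.28, 0.21, 0 → sum = 0.49
V_5 = 0.49 / l_5 = 0.49 / 0.28 = 1.75 → 1.75

1.75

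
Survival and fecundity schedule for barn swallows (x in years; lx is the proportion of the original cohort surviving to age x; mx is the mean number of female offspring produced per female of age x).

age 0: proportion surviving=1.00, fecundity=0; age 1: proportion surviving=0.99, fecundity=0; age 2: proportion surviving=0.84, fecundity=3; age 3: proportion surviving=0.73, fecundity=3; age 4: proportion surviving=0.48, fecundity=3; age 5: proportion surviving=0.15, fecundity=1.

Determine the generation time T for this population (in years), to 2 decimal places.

2.88

lx·mx: 0, 0, 2.52, 2.19, 1.44, 0.15 → R0 = 6.3
x·lx·mx: 0, 0, 5.04, 6.57, 5.76, 0.75 → Σ = 18.12
T = 18.12 / 6.3 = 2.87619… → 2.88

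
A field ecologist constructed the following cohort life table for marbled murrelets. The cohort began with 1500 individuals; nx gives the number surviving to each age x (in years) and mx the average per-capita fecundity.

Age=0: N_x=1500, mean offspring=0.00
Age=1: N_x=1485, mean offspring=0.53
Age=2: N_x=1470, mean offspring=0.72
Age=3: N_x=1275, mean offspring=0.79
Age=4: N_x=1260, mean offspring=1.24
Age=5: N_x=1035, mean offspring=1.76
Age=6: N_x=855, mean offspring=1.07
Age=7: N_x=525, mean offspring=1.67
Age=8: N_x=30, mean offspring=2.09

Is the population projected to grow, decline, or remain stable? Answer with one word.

lx = nx/n0 = nx/1500: 1, 0.99, 0.98, 0.85, 0.84, 0.69, 0.57, 0.35, 0.02
R0 = Σ lx·mx = 0 + 0.5247 + 0.7056 + 0.6715 + 1.0416 + 1.2144 + 0.6099 + 0.5845 + 0.0418 = 5.394
R0 > 1, so the population is growing.

growing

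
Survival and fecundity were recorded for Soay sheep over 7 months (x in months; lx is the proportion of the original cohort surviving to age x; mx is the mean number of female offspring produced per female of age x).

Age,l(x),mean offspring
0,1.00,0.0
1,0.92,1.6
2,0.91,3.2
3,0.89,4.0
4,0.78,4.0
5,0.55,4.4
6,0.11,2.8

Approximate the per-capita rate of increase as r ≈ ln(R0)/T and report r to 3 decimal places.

R0 = Σ lx·mx = 0 + 1.472 + 2.912 + 3.56 + 3.12 + 2.42 + 0.308 = 13.792
Σ x·lx·mx = 44.404; T = 44.404/13.792 = 3.21955…
r ≈ ln(R0)/T = ln(13.792)/3.21955… = 0.81505… → 0.815

0.815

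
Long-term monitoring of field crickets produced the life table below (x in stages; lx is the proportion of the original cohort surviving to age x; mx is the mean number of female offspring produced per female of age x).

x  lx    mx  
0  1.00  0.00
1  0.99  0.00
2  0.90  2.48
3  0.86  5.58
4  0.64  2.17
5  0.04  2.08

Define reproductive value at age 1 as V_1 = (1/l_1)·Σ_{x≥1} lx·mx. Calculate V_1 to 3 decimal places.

lx·mx for x ≥ 1: 0, 2.232, 4.7988, 1.3888, 0.0832 → sum = 8.5028
V_1 = 8.5028 / l_1 = 8.5028 / 0.99 = 8.588687… → 8.589

8.589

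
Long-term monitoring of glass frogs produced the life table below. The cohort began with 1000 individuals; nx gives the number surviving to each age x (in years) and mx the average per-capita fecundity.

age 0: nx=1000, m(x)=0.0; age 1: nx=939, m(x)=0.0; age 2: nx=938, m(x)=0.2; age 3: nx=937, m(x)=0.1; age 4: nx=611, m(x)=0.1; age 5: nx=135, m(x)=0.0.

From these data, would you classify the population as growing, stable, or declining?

declining

lx = nx/n0 = nx/1000: 1, 0.939, 0.938, 0.937, 0.611, 0.135
R0 = Σ lx·mx = 0 + 0 + 0.1876 + 0.0937 + 0.0611 + 0 = 0.3424
R0 < 1, so the population is declining.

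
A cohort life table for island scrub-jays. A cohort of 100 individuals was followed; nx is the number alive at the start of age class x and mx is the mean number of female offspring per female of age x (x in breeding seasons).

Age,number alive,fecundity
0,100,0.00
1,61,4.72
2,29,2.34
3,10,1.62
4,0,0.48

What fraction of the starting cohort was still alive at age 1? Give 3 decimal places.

l_1 = n_1/n_0 = 61/100 = 0.61 → 0.610

0.610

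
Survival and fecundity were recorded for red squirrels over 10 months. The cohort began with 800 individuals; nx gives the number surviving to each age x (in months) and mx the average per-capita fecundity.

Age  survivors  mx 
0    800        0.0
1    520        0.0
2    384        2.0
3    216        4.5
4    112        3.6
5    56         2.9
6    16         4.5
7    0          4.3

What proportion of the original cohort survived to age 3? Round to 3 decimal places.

0.270

l_3 = n_3/n_0 = 216/800 = 0.27 → 0.270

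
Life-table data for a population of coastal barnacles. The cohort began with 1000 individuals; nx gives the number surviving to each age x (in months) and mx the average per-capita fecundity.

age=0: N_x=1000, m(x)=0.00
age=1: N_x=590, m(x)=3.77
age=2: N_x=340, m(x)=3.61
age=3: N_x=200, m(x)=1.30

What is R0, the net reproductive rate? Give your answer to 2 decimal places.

lx = nx/n0 = nx/1000: 1, 0.59, 0.34, 0.2
lx·mx by age: 0, 2.2243, 1.2274, 0.26
R0 = Σ lx·mx = 3.7117 → 3.71

3.71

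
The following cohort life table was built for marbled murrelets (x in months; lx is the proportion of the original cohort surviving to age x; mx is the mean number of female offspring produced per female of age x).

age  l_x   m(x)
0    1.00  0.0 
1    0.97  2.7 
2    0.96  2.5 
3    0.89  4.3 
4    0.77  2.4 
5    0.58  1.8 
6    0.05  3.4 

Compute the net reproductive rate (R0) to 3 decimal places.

lx·mx by age: 0, 2.619, 2.4, 3.827, 1.848, 1.044, 0.17
R0 = Σ lx·mx = 11.908 → 11.908

11.908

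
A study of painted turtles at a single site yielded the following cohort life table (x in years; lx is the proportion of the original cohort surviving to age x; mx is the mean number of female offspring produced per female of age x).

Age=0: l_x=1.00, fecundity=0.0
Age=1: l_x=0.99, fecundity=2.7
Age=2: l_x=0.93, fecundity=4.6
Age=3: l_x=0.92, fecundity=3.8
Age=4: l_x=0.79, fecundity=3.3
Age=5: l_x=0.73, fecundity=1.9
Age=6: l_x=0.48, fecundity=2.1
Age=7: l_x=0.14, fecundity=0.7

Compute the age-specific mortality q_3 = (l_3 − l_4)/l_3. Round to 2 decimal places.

0.14

q_3 = (l_3 − l_4) / l_3 = (0.92 − 0.79) / 0.92
     = 0.13 / 0.92 = 0.141304… → 0.14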